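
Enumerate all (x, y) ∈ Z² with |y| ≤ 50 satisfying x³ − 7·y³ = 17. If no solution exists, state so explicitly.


The equation is x³ - 7y³ = 17. For fixed y, x³ = 7·y³ + 17, so a solution requires the RHS to be a perfect cube.
Strategy: iterate y from -50 to 50, compute RHS = 7·y³ + 17, and check whether it is a (positive or negative) perfect cube.
Check small values of y:
  y = 0: RHS = 17 is not a perfect cube.
  y = 1: RHS = 24 is not a perfect cube.
  y = -1: RHS = 10 is not a perfect cube.
  y = 2: RHS = 73 is not a perfect cube.
  y = -2: RHS = -39 is not a perfect cube.
  y = 3: RHS = 206 is not a perfect cube.
  y = -3: RHS = -172 is not a perfect cube.
Continuing the search up to |y| = 50 finds no solutions either.
No (x, y) in the scanned range satisfies the equation.

No integer solutions with |y| ≤ 50.


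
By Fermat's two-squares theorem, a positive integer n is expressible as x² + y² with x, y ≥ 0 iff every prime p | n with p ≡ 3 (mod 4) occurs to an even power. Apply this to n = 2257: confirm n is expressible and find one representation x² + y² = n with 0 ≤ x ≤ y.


Step 1: Factor n = 2257 = 37 · 61.
Step 2: Check the mod-4 condition on each prime factor: 37 ≡ 1 (mod 4), exponent 1; 61 ≡ 1 (mod 4), exponent 1.
All primes ≡ 3 (mod 4) appear to even exponent (or don't appear), so by the two-squares theorem n IS expressible as a sum of two squares.
Step 3: Build a representation. Here n = 37 · 61 is a product of primes ≡ 1 (mod 4). Each prime p ≡ 1 (mod 4) is itself a sum of two squares; find a² by testing p − a² for a perfect square:
  37: 37 − 1² = 36 = 6² ⇒ 37 = 1² + 6².
  61: 61 − 1² = 60, 61 − 2² = 57, 61 − 3² = 52, 61 − 4² = 45, 61 − 5² = 36 = 6² ⇒ 61 = 5² + 6².
  Combine using the Brahmagupta–Fibonacci identity (a² + b²)(c² + d²) = (ac − bd)² + (ad + bc)² = (ac + bd)² + (ad − bc)²:
  37 · 61 = 2257: from (1² + 6²)(5² + 6²), take (1·5 − 6·6, 1·6 + 6·5) = (5 − 36, 6 + 30) = (-31, 36); dropping signs (only squares matter) gives (31, 36); check 31² + 36² = 961 + 1296 = 2257 ✓.
Step 4: Order so x ≤ y and verify: 31² + 36² = 961 + 1296 = 2257 = n. ✓

n = 2257 = 31² + 36² (one valid representation with x ≤ y).


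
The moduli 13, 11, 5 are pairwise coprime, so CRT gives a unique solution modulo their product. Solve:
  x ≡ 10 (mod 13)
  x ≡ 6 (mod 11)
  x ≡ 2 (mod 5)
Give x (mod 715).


Moduli 13, 11, 5 are pairwise coprime; by CRT there is a unique solution modulo M = 13 · 11 · 5 = 715.
Solve pairwise, accumulating the modulus:
  Start with x ≡ 10 (mod 13).
  Combine with x ≡ 6 (mod 11): since gcd(13, 11) = 1, we get a unique residue mod 143.
    Write x = 10 + 13·t and substitute into x ≡ 6 (mod 11): 13·t ≡ 6 − 10 = -4 (mod 11).
    Reduce coefficients mod 11: 2·t ≡ 7 (mod 11).
    The inverse of 2 mod 11 is 6 (since 2·6 = 12 = 1·11 + 1), so t ≡ 6·7 = 42 ≡ 9 (mod 11).
    Then x = 10 + 13·9 = 127, valid modulo lcm(13, 11) = 143: x ≡ 127 (mod 143).
  Combine with x ≡ 2 (mod 5): since gcd(143, 5) = 1, we get a unique residue mod 715.
    Write x = 127 + 143·t and substitute into x ≡ 2 (mod 5): 143·t ≡ 2 − 127 = -125 (mod 5).
    Reduce coefficients mod 5: 3·t ≡ 0 (mod 5).
    The inverse of 3 mod 5 is 2 (since 3·2 = 6 = 1·5 + 1), so t ≡ 2·0 = 0 ≡ 0 (mod 5).
    Then x = 127 + 143·0 = 127, valid modulo lcm(143, 5) = 715: x ≡ 127 (mod 715).
Verify: 127 mod 13 = 10 ✓, 127 mod 11 = 6 ✓, 127 mod 5 = 2 ✓.

x ≡ 127 (mod 715).


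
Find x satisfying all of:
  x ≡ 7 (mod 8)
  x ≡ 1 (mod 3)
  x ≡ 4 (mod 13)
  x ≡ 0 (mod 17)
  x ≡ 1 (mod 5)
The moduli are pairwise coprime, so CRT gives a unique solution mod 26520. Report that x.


Product of moduli M = 8 · 3 · 13 · 17 · 5 = 26520.
Merge one congruence at a time:
  Start: x ≡ 7 (mod 8).
  Combine with x ≡ 1 (mod 3); new modulus lcm = 24.
    Write x = 7 + 8·t and substitute into x ≡ 1 (mod 3): 8·t ≡ 1 − 7 = -6 (mod 3).
    Reduce coefficients mod 3: 2·t ≡ 0 (mod 3).
    The inverse of 2 mod 3 is 2 (since 2·2 = 4 = 1·3 + 1), so t ≡ 2·0 = 0 ≡ 0 (mod 3).
    Then x = 7 + 8·0 = 7, valid modulo lcm(8, 3) = 24: x ≡ 7 (mod 24).
  Combine with x ≡ 4 (mod 13); new modulus lcm = 312.
    Write x = 7 + 24·t and substitute into x ≡ 4 (mod 13): 24·t ≡ 4 − 7 = -3 (mod 13).
    Reduce coefficients mod 13: 11·t ≡ 10 (mod 13).
    The inverse of 11 mod 13 is 6 (since 11·6 = 66 = 5·13 + 1), so t ≡ 6·10 = 60 ≡ 8 (mod 13).
    Then x = 7 + 24·8 = 199, valid modulo lcm(24, 13) = 312: x ≡ 199 (mod 312).
  Combine with x ≡ 0 (mod 17); new modulus lcm = 5304.
    Write x = 199 + 312·t and substitute into x ≡ 0 (mod 17): 312·t ≡ 0 − 199 = -199 (mod 17).
    Reduce coefficients mod 17: 6·t ≡ 5 (mod 17).
    The inverse of 6 mod 17 is 3 (since 6·3 = 18 = 1·17 + 1), so t ≡ 3·5 = 15 ≡ 15 (mod 17).
    Then x = 199 + 312·15 = 4879, valid modulo lcm(312, 17) = 5304: x ≡ 4879 (mod 5304).
  Combine with x ≡ 1 (mod 5); new modulus lcm = 26520.
    Write x = 4879 + 5304·t and substitute into x ≡ 1 (mod 5): 5304·t ≡ 1 − 4879 = -4878 (mod 5).
    Reduce coefficients mod 5: 4·t ≡ 2 (mod 5).
    The inverse of 4 mod 5 is 4 (since 4·4 = 16 = 3·5 + 1), so t ≡ 4·2 = 8 ≡ 3 (mod 5).
    Then x = 4879 + 5304·3 = 20791, valid modulo lcm(5304, 5) = 26520: x ≡ 20791 (mod 26520).
Verify against each original: 20791 mod 8 = 7, 20791 mod 3 = 1, 20791 mod 13 = 4, 20791 mod 17 = 0, 20791 mod 5 = 1.

x ≡ 20791 (mod 26520).


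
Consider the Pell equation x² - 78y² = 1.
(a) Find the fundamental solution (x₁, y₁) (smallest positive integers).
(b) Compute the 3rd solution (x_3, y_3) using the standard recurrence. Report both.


Step 1: Find the fundamental solution (x₁, y₁) of x² - 78y² = 1.
  Expand √78 as a continued fraction. a₀ = ⌊√78⌋ = 8; iterate m_{k+1} = d_k·a_k − m_k, d_{k+1} = (78 − m_{k+1}²)/d_k, a_{k+1} = ⌊(a₀ + m_{k+1})/d_{k+1}⌋ (starting m₀ = 0, d₀ = 1), with convergents p_k = a_k·p_{k-1} + p_{k-2}, q_k = a_k·q_{k-1} + q_{k-2} (p₋₁ = 1, q₋₁ = 0):
  k = 0: a₀ = 8; p₀/q₀ = 8/1; p₀² − 78·q₀² = 64 − 78 = -14.
  k = 1: m = 8, d = 14, a = ⌊(8 + 8)/14⌋ = 1; p/q = (1·8 + 1)/(1·1 + 0) = 9/1; p² − 78·q² = 81 − 78 = 3.
  k = 2: m = 6, d = 3, a = ⌊(8 + 6)/3⌋ = 4; p/q = (4·9 + 8)/(4·1 + 1) = 44/5; p² − 78·q² = 1936 − 1950 = -14.
  k = 3: m = 6, d = 14, a = ⌊(8 + 6)/14⌋ = 1; p/q = (1·44 + 9)/(1·5 + 1) = 53/6; p² − 78·q² = 2809 − 2808 = 1.
  The first convergent with p² − 78·q² = 1 gives the fundamental solution (x₁, y₁) = (53, 6).
Step 2: Apply the recurrence (x_{n+1}, y_{n+1}) = (x₁x_n + 78y₁y_n, x₁y_n + y₁x_n) repeatedly.
  From (x_1, y_1) = (53, 6): x_2 = 53·53 + 78·6·6 = 5617; y_2 = 53·6 + 6·53 = 636.
  From (x_2, y_2) = (5617, 636): x_3 = 53·5617 + 78·6·636 = 595349; y_3 = 53·636 + 6·5617 = 67410.
Step 3: Verify x_3² - 78·y_3² = 354440431801 - 354440431800 = 1 (should be 1). ✓

(x_1, y_1) = (53, 6); (x_3, y_3) = (595349, 67410).


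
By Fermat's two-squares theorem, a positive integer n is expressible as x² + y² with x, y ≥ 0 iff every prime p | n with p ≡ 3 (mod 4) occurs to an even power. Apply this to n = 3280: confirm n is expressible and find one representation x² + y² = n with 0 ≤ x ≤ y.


Step 1: Factor n = 3280 = 2^4 · 5 · 41.
Step 2: Check the mod-4 condition on each prime factor: 2 = 2 (special); 5 ≡ 1 (mod 4), exponent 1; 41 ≡ 1 (mod 4), exponent 1.
All primes ≡ 3 (mod 4) appear to even exponent (or don't appear), so by the two-squares theorem n IS expressible as a sum of two squares.
Step 3: Build a representation. Group n = k² · m with k = 4 and m = 5 · 41 = 205 (a product of primes ≡ 1 (mod 4)); a representation of m scales to one of n via (k·x)² + (k·y)² = k²(x² + y²). Each prime p ≡ 1 (mod 4) is itself a sum of two squares; find a² by testing p − a² for a perfect square:
  5: 5 − 1² = 4 = 2² ⇒ 5 = 1² + 2².
  41: 41 − 1² = 40, 41 − 2² = 37, 41 − 3² = 32, 41 − 4² = 25 = 5² ⇒ 41 = 4² + 5².
  Combine using the Brahmagupta–Fibonacci identity (a² + b²)(c² + d²) = (ac − bd)² + (ad + bc)² = (ac + bd)² + (ad − bc)²:
  5 · 41 = 205: from (1² + 2²)(4² + 5²), take (1·4 − 2·5, 1·5 + 2·4) = (4 − 10, 5 + 8) = (-6, 13); dropping signs (only squares matter) gives (6, 13); check 6² + 13² = 36 + 169 = 205 ✓.
  Scale by k = 4: (4·6, 4·13) = (24, 52).
Step 4: Order so x ≤ y and verify: 24² + 52² = 576 + 2704 = 3280 = n. ✓

n = 3280 = 24² + 52² (one valid representation with x ≤ y).


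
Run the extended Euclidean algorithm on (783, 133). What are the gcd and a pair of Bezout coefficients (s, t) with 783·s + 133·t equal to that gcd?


Euclidean algorithm on (783, 133) — divide until remainder is 0:
  783 = 5 · 133 + 118
  133 = 1 · 118 + 15
  118 = 7 · 15 + 13
  15 = 1 · 13 + 2
  13 = 6 · 2 + 1
  2 = 2 · 1 + 0
gcd(783, 133) = 1.
Track Bezout coefficients alongside the remainders: start with r₀ = 783 = a·1 + b·0 (s = 1, t = 0) and r₁ = 133 = a·0 + b·1 (s = 0, t = 1); each new remainder r_{k+1} = r_{k-1} − q_k·r_k inherits s_{k+1} = s_{k-1} − q_k·s_k, t_{k+1} = t_{k-1} − q_k·t_k, so r_k = a·s_k + b·t_k at every step:
  q = 5: r = 118, s = 1 − 5·0 = 1, t = 0 − 5·1 = -5  (check: 783·1 + 133·(-5) = 118)
  q = 1: r = 15, s = 0 − 1·1 = -1, t = 1 − 1·(-5) = 6  (check: 783·(-1) + 133·6 = 15)
  q = 7: r = 13, s = 1 − 7·(-1) = 8, t = -5 − 7·6 = -47  (check: 783·8 + 133·(-47) = 13)
  q = 1: r = 2, s = -1 − 1·8 = -9, t = 6 − 1·(-47) = 53  (check: 783·(-9) + 133·53 = 2)
  q = 6: r = 1, s = 8 − 6·(-9) = 62, t = -47 − 6·53 = -365  (check: 783·62 + 133·(-365) = 1)
The row with r = 1 (the gcd) gives the Bezout coefficients s = 62, t = -365.
Result: 783 · (62) + 133 · (-365) = 1.

gcd(783, 133) = 1; s = 62, t = -365 (check: 783·62 + 133·(-365) = 1).


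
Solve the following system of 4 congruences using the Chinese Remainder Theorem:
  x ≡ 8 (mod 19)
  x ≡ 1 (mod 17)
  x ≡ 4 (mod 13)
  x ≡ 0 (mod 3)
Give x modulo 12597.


Product of moduli M = 19 · 17 · 13 · 3 = 12597.
Merge one congruence at a time:
  Start: x ≡ 8 (mod 19).
  Combine with x ≡ 1 (mod 17); new modulus lcm = 323.
    Write x = 8 + 19·t and substitute into x ≡ 1 (mod 17): 19·t ≡ 1 − 8 = -7 (mod 17).
    Reduce coefficients mod 17: 2·t ≡ 10 (mod 17).
    The inverse of 2 mod 17 is 9 (since 2·9 = 18 = 1·17 + 1), so t ≡ 9·10 = 90 ≡ 5 (mod 17).
    Then x = 8 + 19·5 = 103, valid modulo lcm(19, 17) = 323: x ≡ 103 (mod 323).
  Combine with x ≡ 4 (mod 13); new modulus lcm = 4199.
    Write x = 103 + 323·t and substitute into x ≡ 4 (mod 13): 323·t ≡ 4 − 103 = -99 (mod 13).
    Reduce coefficients mod 13: 11·t ≡ 5 (mod 13).
    The inverse of 11 mod 13 is 6 (since 11·6 = 66 = 5·13 + 1), so t ≡ 6·5 = 30 ≡ 4 (mod 13).
    Then x = 103 + 323·4 = 1395, valid modulo lcm(323, 13) = 4199: x ≡ 1395 (mod 4199).
  Combine with x ≡ 0 (mod 3); new modulus lcm = 12597.
    Write x = 1395 + 4199·t and substitute into x ≡ 0 (mod 3): 4199·t ≡ 0 − 1395 = -1395 (mod 3).
    Reduce coefficients mod 3: 2·t ≡ 0 (mod 3).
    The inverse of 2 mod 3 is 2 (since 2·2 = 4 = 1·3 + 1), so t ≡ 2·0 = 0 ≡ 0 (mod 3).
    Then x = 1395 + 4199·0 = 1395, valid modulo lcm(4199, 3) = 12597: x ≡ 1395 (mod 12597).
Verify against each original: 1395 mod 19 = 8, 1395 mod 17 = 1, 1395 mod 13 = 4, 1395 mod 3 = 0.

x ≡ 1395 (mod 12597).


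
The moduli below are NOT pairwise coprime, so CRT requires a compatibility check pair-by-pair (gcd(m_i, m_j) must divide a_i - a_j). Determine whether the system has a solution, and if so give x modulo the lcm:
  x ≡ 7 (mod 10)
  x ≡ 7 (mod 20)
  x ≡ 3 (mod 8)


Moduli 10, 20, 8 are not pairwise coprime, so CRT works modulo lcm(m_i) when all pairwise compatibility conditions hold.
Pairwise compatibility: gcd(m_i, m_j) must divide a_i - a_j for every pair.
Merge one congruence at a time:
  Start: x ≡ 7 (mod 10).
  Combine with x ≡ 7 (mod 20): gcd(10, 20) = 10; 7 - 7 = 0, which IS divisible by 10, so compatible.
    Write x = 7 + 10·t and substitute into x ≡ 7 (mod 20): 10·t ≡ 7 − 7 = 0 (mod 20).
    Divide the congruence (and modulus) by g = 10: 1·t ≡ 0 (mod 2).
    So t ≡ 0 (mod 2).
    Then x = 7 + 10·0 = 7, valid modulo lcm(10, 20) = 20: x ≡ 7 (mod 20).
  Combine with x ≡ 3 (mod 8): gcd(20, 8) = 4; 3 - 7 = -4, which IS divisible by 4, so compatible.
    Write x = 7 + 20·t and substitute into x ≡ 3 (mod 8): 20·t ≡ 3 − 7 = -4 (mod 8).
    Divide the congruence (and modulus) by g = 4: 5·t ≡ -1 (mod 2).
    Reduce coefficients mod 2: 1·t ≡ 1 (mod 2).
    So t ≡ 1 (mod 2).
    Then x = 7 + 20·1 = 27, valid modulo lcm(20, 8) = 40: x ≡ 27 (mod 40).
Verify: 27 mod 10 = 7, 27 mod 20 = 7, 27 mod 8 = 3.

x ≡ 27 (mod 40).


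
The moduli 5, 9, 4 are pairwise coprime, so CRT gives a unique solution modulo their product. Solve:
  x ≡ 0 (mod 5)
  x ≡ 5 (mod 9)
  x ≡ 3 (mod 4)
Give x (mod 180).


Moduli 5, 9, 4 are pairwise coprime; by CRT there is a unique solution modulo M = 5 · 9 · 4 = 180.
Solve pairwise, accumulating the modulus:
  Start with x ≡ 0 (mod 5).
  Combine with x ≡ 5 (mod 9): since gcd(5, 9) = 1, we get a unique residue mod 45.
    Write x = 0 + 5·t and substitute into x ≡ 5 (mod 9): 5·t ≡ 5 − 0 = 5 (mod 9).
    The inverse of 5 mod 9 is 2 (since 5·2 = 10 = 1·9 + 1), so t ≡ 2·5 = 10 ≡ 1 (mod 9).
    Then x = 0 + 5·1 = 5, valid modulo lcm(5, 9) = 45: x ≡ 5 (mod 45).
  Combine with x ≡ 3 (mod 4): since gcd(45, 4) = 1, we get a unique residue mod 180.
    Write x = 5 + 45·t and substitute into x ≡ 3 (mod 4): 45·t ≡ 3 − 5 = -2 (mod 4).
    Reduce coefficients mod 4: 1·t ≡ 2 (mod 4).
    So t ≡ 2 (mod 4).
    Then x = 5 + 45·2 = 95, valid modulo lcm(45, 4) = 180: x ≡ 95 (mod 180).
Verify: 95 mod 5 = 0 ✓, 95 mod 9 = 5 ✓, 95 mod 4 = 3 ✓.

x ≡ 95 (mod 180).


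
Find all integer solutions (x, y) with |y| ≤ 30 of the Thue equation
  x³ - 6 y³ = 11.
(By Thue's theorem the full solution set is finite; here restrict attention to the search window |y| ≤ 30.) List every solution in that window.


The equation is x³ - 6y³ = 11. For fixed y, x³ = 6·y³ + 11, so a solution requires the RHS to be a perfect cube.
Strategy: iterate y from -30 to 30, compute RHS = 6·y³ + 11, and check whether it is a (positive or negative) perfect cube.
Check small values of y:
  y = 0: RHS = 11 is not a perfect cube.
  y = 1: RHS = 17 is not a perfect cube.
  y = -1: RHS = 5 is not a perfect cube.
  y = 2: RHS = 59 is not a perfect cube.
  y = -2: RHS = -37 is not a perfect cube.
  y = 3: RHS = 173 is not a perfect cube.
  y = -3: RHS = -151 is not a perfect cube.
Continuing the search up to |y| = 30 finds no solutions either.
No (x, y) in the scanned range satisfies the equation.

No integer solutions with |y| ≤ 30.


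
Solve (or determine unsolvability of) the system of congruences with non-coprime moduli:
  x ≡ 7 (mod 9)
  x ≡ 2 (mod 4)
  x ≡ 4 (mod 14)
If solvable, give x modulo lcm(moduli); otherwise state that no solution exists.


Moduli 9, 4, 14 are not pairwise coprime, so CRT works modulo lcm(m_i) when all pairwise compatibility conditions hold.
Pairwise compatibility: gcd(m_i, m_j) must divide a_i - a_j for every pair.
Merge one congruence at a time:
  Start: x ≡ 7 (mod 9).
  Combine with x ≡ 2 (mod 4): gcd(9, 4) = 1; 2 - 7 = -5, which IS divisible by 1, so compatible.
    Write x = 7 + 9·t and substitute into x ≡ 2 (mod 4): 9·t ≡ 2 − 7 = -5 (mod 4).
    Reduce coefficients mod 4: 1·t ≡ 3 (mod 4).
    So t ≡ 3 (mod 4).
    Then x = 7 + 9·3 = 34, valid modulo lcm(9, 4) = 36: x ≡ 34 (mod 36).
  Combine with x ≡ 4 (mod 14): gcd(36, 14) = 2; 4 - 34 = -30, which IS divisible by 2, so compatible.
    Write x = 34 + 36·t and substitute into x ≡ 4 (mod 14): 36·t ≡ 4 − 34 = -30 (mod 14).
    Divide the congruence (and modulus) by g = 2: 18·t ≡ -15 (mod 7).
    Reduce coefficients mod 7: 4·t ≡ 6 (mod 7).
    The inverse of 4 mod 7 is 2 (since 4·2 = 8 = 1·7 + 1), so t ≡ 2·6 = 12 ≡ 5 (mod 7).
    Then x = 34 + 36·5 = 214, valid modulo lcm(36, 14) = 252: x ≡ 214 (mod 252).
Verify: 214 mod 9 = 7, 214 mod 4 = 2, 214 mod 14 = 4.

x ≡ 214 (mod 252).


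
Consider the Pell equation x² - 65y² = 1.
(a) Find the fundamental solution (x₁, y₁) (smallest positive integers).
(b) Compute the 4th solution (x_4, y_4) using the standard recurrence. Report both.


Step 1: Find the fundamental solution (x₁, y₁) of x² - 65y² = 1.
  Expand √65 as a continued fraction. a₀ = ⌊√65⌋ = 8; iterate m_{k+1} = d_k·a_k − m_k, d_{k+1} = (65 − m_{k+1}²)/d_k, a_{k+1} = ⌊(a₀ + m_{k+1})/d_{k+1}⌋ (starting m₀ = 0, d₀ = 1), with convergents p_k = a_k·p_{k-1} + p_{k-2}, q_k = a_k·q_{k-1} + q_{k-2} (p₋₁ = 1, q₋₁ = 0):
  k = 0: a₀ = 8; p₀/q₀ = 8/1; p₀² − 65·q₀² = 64 − 65 = -1.
  k = 1: m = 8, d = 1, a = ⌊(8 + 8)/1⌋ = 16; p/q = (16·8 + 1)/(16·1 + 0) = 129/16; p² − 65·q² = 16641 − 16640 = 1.
  The first convergent with p² − 65·q² = 1 gives the fundamental solution (x₁, y₁) = (129, 16).
Step 2: Apply the recurrence (x_{n+1}, y_{n+1}) = (x₁x_n + 65y₁y_n, x₁y_n + y₁x_n) repeatedly.
  From (x_1, y_1) = (129, 16): x_2 = 129·129 + 65·16·16 = 33281; y_2 = 129·16 + 16·129 = 4128.
  From (x_2, y_2) = (33281, 4128): x_3 = 129·33281 + 65·16·4128 = 8586369; y_3 = 129·4128 + 16·33281 = 1065008.
  From (x_3, y_3) = (8586369, 1065008): x_4 = 129·8586369 + 65·16·1065008 = 2215249921; y_4 = 129·1065008 + 16·8586369 = 274767936.
Step 3: Verify x_4² - 65·y_4² = 4907332212490506241 - 4907332212490506240 = 1 (should be 1). ✓

(x_1, y_1) = (129, 16); (x_4, y_4) = (2215249921, 274767936).


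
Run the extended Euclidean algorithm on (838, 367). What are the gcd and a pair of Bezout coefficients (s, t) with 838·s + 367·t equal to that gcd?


Euclidean algorithm on (838, 367) — divide until remainder is 0:
  838 = 2 · 367 + 104
  367 = 3 · 104 + 55
  104 = 1 · 55 + 49
  55 = 1 · 49 + 6
  49 = 8 · 6 + 1
  6 = 6 · 1 + 0
gcd(838, 367) = 1.
Track Bezout coefficients alongside the remainders: start with r₀ = 838 = a·1 + b·0 (s = 1, t = 0) and r₁ = 367 = a·0 + b·1 (s = 0, t = 1); each new remainder r_{k+1} = r_{k-1} − q_k·r_k inherits s_{k+1} = s_{k-1} − q_k·s_k, t_{k+1} = t_{k-1} − q_k·t_k, so r_k = a·s_k + b·t_k at every step:
  q = 2: r = 104, s = 1 − 2·0 = 1, t = 0 − 2·1 = -2  (check: 838·1 + 367·(-2) = 104)
  q = 3: r = 55, s = 0 − 3·1 = -3, t = 1 − 3·(-2) = 7  (check: 838·(-3) + 367·7 = 55)
  q = 1: r = 49, s = 1 − 1·(-3) = 4, t = -2 − 1·7 = -9  (check: 838·4 + 367·(-9) = 49)
  q = 1: r = 6, s = -3 − 1·4 = -7, t = 7 − 1·(-9) = 16  (check: 838·(-7) + 367·16 = 6)
  q = 8: r = 1, s = 4 − 8·(-7) = 60, t = -9 − 8·16 = -137  (check: 838·60 + 367·(-137) = 1)
The row with r = 1 (the gcd) gives the Bezout coefficients s = 60, t = -137.
Result: 838 · (60) + 367 · (-137) = 1.

gcd(838, 367) = 1; s = 60, t = -137 (check: 838·60 + 367·(-137) = 1).


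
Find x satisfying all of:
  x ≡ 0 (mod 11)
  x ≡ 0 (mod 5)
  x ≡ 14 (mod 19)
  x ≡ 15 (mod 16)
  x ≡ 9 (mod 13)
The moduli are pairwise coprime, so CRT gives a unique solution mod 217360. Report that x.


Product of moduli M = 11 · 5 · 19 · 16 · 13 = 217360.
Merge one congruence at a time:
  Start: x ≡ 0 (mod 11).
  Combine with x ≡ 0 (mod 5); new modulus lcm = 55.
    Write x = 0 + 11·t and substitute into x ≡ 0 (mod 5): 11·t ≡ 0 − 0 = 0 (mod 5).
    Reduce coefficients mod 5: 1·t ≡ 0 (mod 5).
    So t ≡ 0 (mod 5).
    Then x = 0 + 11·0 = 0, valid modulo lcm(11, 5) = 55: x ≡ 0 (mod 55).
  Combine with x ≡ 14 (mod 19); new modulus lcm = 1045.
    Write x = 0 + 55·t and substitute into x ≡ 14 (mod 19): 55·t ≡ 14 − 0 = 14 (mod 19).
    Reduce coefficients mod 19: 17·t ≡ 14 (mod 19).
    The inverse of 17 mod 19 is 9 (since 17·9 = 153 = 8·19 + 1), so t ≡ 9·14 = 126 ≡ 12 (mod 19).
    Then x = 0 + 55·12 = 660, valid modulo lcm(55, 19) = 1045: x ≡ 660 (mod 1045).
  Combine with x ≡ 15 (mod 16); new modulus lcm = 16720.
    Write x = 660 + 1045·t and substitute into x ≡ 15 (mod 16): 1045·t ≡ 15 − 660 = -645 (mod 16).
    Reduce coefficients mod 16: 5·t ≡ 11 (mod 16).
    The inverse of 5 mod 16 is 13 (since 5·13 = 65 = 4·16 + 1), so t ≡ 13·11 = 143 ≡ 15 (mod 16).
    Then x = 660 + 1045·15 = 16335, valid modulo lcm(1045, 16) = 16720: x ≡ 16335 (mod 16720).
  Combine with x ≡ 9 (mod 13); new modulus lcm = 217360.
    Write x = 16335 + 16720·t and substitute into x ≡ 9 (mod 13): 16720·t ≡ 9 − 16335 = -16326 (mod 13).
    Reduce coefficients mod 13: 2·t ≡ 2 (mod 13).
    The inverse of 2 mod 13 is 7 (since 2·7 = 14 = 1·13 + 1), so t ≡ 7·2 = 14 ≡ 1 (mod 13).
    Then x = 16335 + 16720·1 = 33055, valid modulo lcm(16720, 13) = 217360: x ≡ 33055 (mod 217360).
Verify against each original: 33055 mod 11 = 0, 33055 mod 5 = 0, 33055 mod 19 = 14, 33055 mod 16 = 15, 33055 mod 13 = 9.

x ≡ 33055 (mod 217360).


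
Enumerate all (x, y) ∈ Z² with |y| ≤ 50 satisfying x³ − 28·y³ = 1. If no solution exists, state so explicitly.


The equation is x³ - 28y³ = 1. For fixed y, x³ = 28·y³ + 1, so a solution requires the RHS to be a perfect cube.
Strategy: iterate y from -50 to 50, compute RHS = 28·y³ + 1, and check whether it is a (positive or negative) perfect cube.
Check small values of y:
  y = 0: RHS = 1 = (1)³ ⇒ x = 1 works.
  y = 1: RHS = 29 is not a perfect cube.
  y = -1: RHS = -27 = (-3)³ ⇒ x = -3 works.
  y = 2: RHS = 225 is not a perfect cube.
  y = -2: RHS = -223 is not a perfect cube.
  y = 3: RHS = 757 is not a perfect cube.
  y = -3: RHS = -755 is not a perfect cube.
Continuing the search up to |y| = 50 finds no further solutions beyond those listed.
Collected solutions: (1, 0), (-3, -1).

Solutions (with |y| ≤ 50): (1, 0), (-3, -1).


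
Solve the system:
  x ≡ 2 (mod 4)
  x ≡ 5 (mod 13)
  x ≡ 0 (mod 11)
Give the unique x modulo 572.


Moduli 4, 13, 11 are pairwise coprime; by CRT there is a unique solution modulo M = 4 · 13 · 11 = 572.
Solve pairwise, accumulating the modulus:
  Start with x ≡ 2 (mod 4).
  Combine with x ≡ 5 (mod 13): since gcd(4, 13) = 1, we get a unique residue mod 52.
    Write x = 2 + 4·t and substitute into x ≡ 5 (mod 13): 4·t ≡ 5 − 2 = 3 (mod 13).
    The inverse of 4 mod 13 is 10 (since 4·10 = 40 = 3·13 + 1), so t ≡ 10·3 = 30 ≡ 4 (mod 13).
    Then x = 2 + 4·4 = 18, valid modulo lcm(4, 13) = 52: x ≡ 18 (mod 52).
  Combine with x ≡ 0 (mod 11): since gcd(52, 11) = 1, we get a unique residue mod 572.
    Write x = 18 + 52·t and substitute into x ≡ 0 (mod 11): 52·t ≡ 0 − 18 = -18 (mod 11).
    Reduce coefficients mod 11: 8·t ≡ 4 (mod 11).
    The inverse of 8 mod 11 is 7 (since 8·7 = 56 = 5·11 + 1), so t ≡ 7·4 = 28 ≡ 6 (mod 11).
    Then x = 18 + 52·6 = 330, valid modulo lcm(52, 11) = 572: x ≡ 330 (mod 572).
Verify: 330 mod 4 = 2 ✓, 330 mod 13 = 5 ✓, 330 mod 11 = 0 ✓.

x ≡ 330 (mod 572).


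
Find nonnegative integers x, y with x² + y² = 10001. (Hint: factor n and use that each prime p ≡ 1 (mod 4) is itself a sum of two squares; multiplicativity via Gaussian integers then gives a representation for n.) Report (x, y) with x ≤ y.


Step 1: Factor n = 10001 = 73 · 137.
Step 2: Check the mod-4 condition on each prime factor: 73 ≡ 1 (mod 4), exponent 1; 137 ≡ 1 (mod 4), exponent 1.
All primes ≡ 3 (mod 4) appear to even exponent (or don't appear), so by the two-squares theorem n IS expressible as a sum of two squares.
Step 3: Build a representation. Here n = 73 · 137 is a product of primes ≡ 1 (mod 4). Each prime p ≡ 1 (mod 4) is itself a sum of two squares; find a² by testing p − a² for a perfect square:
  73: 73 − 1² = 72, 73 − 2² = 69, 73 − 3² = 64 = 8² ⇒ 73 = 3² + 8².
  137: 137 − 1² = 136, 137 − 2² = 133, 137 − 3² = 128, 137 − 4² = 121 = 11² ⇒ 137 = 4² + 11².
  Combine using the Brahmagupta–Fibonacci identity (a² + b²)(c² + d²) = (ac − bd)² + (ad + bc)² = (ac + bd)² + (ad − bc)²:
  73 · 137 = 10001: from (3² + 8²)(4² + 11²), take (3·4 − 8·11, 3·11 + 8·4) = (12 − 88, 33 + 32) = (-76, 65); dropping signs (only squares matter) gives (76, 65); check 76² + 65² = 5776 + 4225 = 10001 ✓.
Step 4: Order so x ≤ y and verify: 65² + 76² = 4225 + 5776 = 10001 = n. ✓

n = 10001 = 65² + 76² (one valid representation with x ≤ y).


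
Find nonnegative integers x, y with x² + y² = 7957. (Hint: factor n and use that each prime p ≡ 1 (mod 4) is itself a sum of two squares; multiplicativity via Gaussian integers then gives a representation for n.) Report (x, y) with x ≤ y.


Step 1: Factor n = 7957 = 73 · 109.
Step 2: Check the mod-4 condition on each prime factor: 73 ≡ 1 (mod 4), exponent 1; 109 ≡ 1 (mod 4), exponent 1.
All primes ≡ 3 (mod 4) appear to even exponent (or don't appear), so by the two-squares theorem n IS expressible as a sum of two squares.
Step 3: Build a representation. Here n = 73 · 109 is a product of primes ≡ 1 (mod 4). Each prime p ≡ 1 (mod 4) is itself a sum of two squares; find a² by testing p − a² for a perfect square:
  73: 73 − 1² = 72, 73 − 2² = 69, 73 − 3² = 64 = 8² ⇒ 73 = 3² + 8².
  109: 109 − 1² = 108, 109 − 2² = 105, 109 − 3² = 100 = 10² ⇒ 109 = 3² + 10².
  Combine using the Brahmagupta–Fibonacci identity (a² + b²)(c² + d²) = (ac − bd)² + (ad + bc)² = (ac + bd)² + (ad − bc)²:
  73 · 109 = 7957: from (3² + 8²)(3² + 10²), take (3·3 − 8·10, 3·10 + 8·3) = (9 − 80, 30 + 24) = (-71, 54); dropping signs (only squares matter) gives (71, 54); check 71² + 54² = 5041 + 2916 = 7957 ✓.
Step 4: Order so x ≤ y and verify: 54² + 71² = 2916 + 5041 = 7957 = n. ✓

n = 7957 = 54² + 71² (one valid representation with x ≤ y).


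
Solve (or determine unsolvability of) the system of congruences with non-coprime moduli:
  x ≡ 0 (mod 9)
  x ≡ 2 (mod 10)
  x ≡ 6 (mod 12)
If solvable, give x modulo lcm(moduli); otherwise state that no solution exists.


Moduli 9, 10, 12 are not pairwise coprime, so CRT works modulo lcm(m_i) when all pairwise compatibility conditions hold.
Pairwise compatibility: gcd(m_i, m_j) must divide a_i - a_j for every pair.
Merge one congruence at a time:
  Start: x ≡ 0 (mod 9).
  Combine with x ≡ 2 (mod 10): gcd(9, 10) = 1; 2 - 0 = 2, which IS divisible by 1, so compatible.
    Write x = 0 + 9·t and substitute into x ≡ 2 (mod 10): 9·t ≡ 2 − 0 = 2 (mod 10).
    The inverse of 9 mod 10 is 9 (since 9·9 = 81 = 8·10 + 1), so t ≡ 9·2 = 18 ≡ 8 (mod 10).
    Then x = 0 + 9·8 = 72, valid modulo lcm(9, 10) = 90: x ≡ 72 (mod 90).
  Combine with x ≡ 6 (mod 12): gcd(90, 12) = 6; 6 - 72 = -66, which IS divisible by 6, so compatible.
    Write x = 72 + 90·t and substitute into x ≡ 6 (mod 12): 90·t ≡ 6 − 72 = -66 (mod 12).
    Divide the congruence (and modulus) by g = 6: 15·t ≡ -11 (mod 2).
    Reduce coefficients mod 2: 1·t ≡ 1 (mod 2).
    So t ≡ 1 (mod 2).
    Then x = 72 + 90·1 = 162, valid modulo lcm(90, 12) = 180: x ≡ 162 (mod 180).
Verify: 162 mod 9 = 0, 162 mod 10 = 2, 162 mod 12 = 6.

x ≡ 162 (mod 180).


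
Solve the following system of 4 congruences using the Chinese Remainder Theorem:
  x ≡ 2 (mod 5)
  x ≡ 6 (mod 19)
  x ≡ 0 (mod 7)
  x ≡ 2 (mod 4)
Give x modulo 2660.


Product of moduli M = 5 · 19 · 7 · 4 = 2660.
Merge one congruence at a time:
  Start: x ≡ 2 (mod 5).
  Combine with x ≡ 6 (mod 19); new modulus lcm = 95.
    Write x = 2 + 5·t and substitute into x ≡ 6 (mod 19): 5·t ≡ 6 − 2 = 4 (mod 19).
    The inverse of 5 mod 19 is 4 (since 5·4 = 20 = 1·19 + 1), so t ≡ 4·4 = 16 ≡ 16 (mod 19).
    Then x = 2 + 5·16 = 82, valid modulo lcm(5, 19) = 95: x ≡ 82 (mod 95).
  Combine with x ≡ 0 (mod 7); new modulus lcm = 665.
    Write x = 82 + 95·t and substitute into x ≡ 0 (mod 7): 95·t ≡ 0 − 82 = -82 (mod 7).
    Reduce coefficients mod 7: 4·t ≡ 2 (mod 7).
    The inverse of 4 mod 7 is 2 (since 4·2 = 8 = 1·7 + 1), so t ≡ 2·2 = 4 ≡ 4 (mod 7).
    Then x = 82 + 95·4 = 462, valid modulo lcm(95, 7) = 665: x ≡ 462 (mod 665).
  Combine with x ≡ 2 (mod 4); new modulus lcm = 2660.
    Write x = 462 + 665·t and substitute into x ≡ 2 (mod 4): 665·t ≡ 2 − 462 = -460 (mod 4).
    Reduce coefficients mod 4: 1·t ≡ 0 (mod 4).
    So t ≡ 0 (mod 4).
    Then x = 462 + 665·0 = 462, valid modulo lcm(665, 4) = 2660: x ≡ 462 (mod 2660).
Verify against each original: 462 mod 5 = 2, 462 mod 19 = 6, 462 mod 7 = 0, 462 mod 4 = 2.

x ≡ 462 (mod 2660).


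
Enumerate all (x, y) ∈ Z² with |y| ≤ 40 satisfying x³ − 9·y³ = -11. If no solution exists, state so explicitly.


The equation is x³ - 9y³ = -11. For fixed y, x³ = 9·y³ − 11, so a solution requires the RHS to be a perfect cube.
Strategy: iterate y from -40 to 40, compute RHS = 9·y³ − 11, and check whether it is a (positive or negative) perfect cube.
Check small values of y:
  y = 0: RHS = -11 is not a perfect cube.
  y = 1: RHS = -2 is not a perfect cube.
  y = -1: RHS = -20 is not a perfect cube.
  y = 2: RHS = 61 is not a perfect cube.
  y = -2: RHS = -83 is not a perfect cube.
  y = 3: RHS = 232 is not a perfect cube.
  y = -3: RHS = -254 is not a perfect cube.
Continuing the search up to |y| = 40 finds no solutions either.
No (x, y) in the scanned range satisfies the equation.

No integer solutions with |y| ≤ 40.


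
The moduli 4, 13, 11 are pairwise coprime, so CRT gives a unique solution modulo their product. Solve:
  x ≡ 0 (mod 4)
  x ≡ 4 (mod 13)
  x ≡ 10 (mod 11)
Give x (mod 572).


Moduli 4, 13, 11 are pairwise coprime; by CRT there is a unique solution modulo M = 4 · 13 · 11 = 572.
Solve pairwise, accumulating the modulus:
  Start with x ≡ 0 (mod 4).
  Combine with x ≡ 4 (mod 13): since gcd(4, 13) = 1, we get a unique residue mod 52.
    Write x = 0 + 4·t and substitute into x ≡ 4 (mod 13): 4·t ≡ 4 − 0 = 4 (mod 13).
    The inverse of 4 mod 13 is 10 (since 4·10 = 40 = 3·13 + 1), so t ≡ 10·4 = 40 ≡ 1 (mod 13).
    Then x = 0 + 4·1 = 4, valid modulo lcm(4, 13) = 52: x ≡ 4 (mod 52).
  Combine with x ≡ 10 (mod 11): since gcd(52, 11) = 1, we get a unique residue mod 572.
    Write x = 4 + 52·t and substitute into x ≡ 10 (mod 11): 52·t ≡ 10 − 4 = 6 (mod 11).
    Reduce coefficients mod 11: 8·t ≡ 6 (mod 11).
    The inverse of 8 mod 11 is 7 (since 8·7 = 56 = 5·11 + 1), so t ≡ 7·6 = 42 ≡ 9 (mod 11).
    Then x = 4 + 52·9 = 472, valid modulo lcm(52, 11) = 572: x ≡ 472 (mod 572).
Verify: 472 mod 4 = 0 ✓, 472 mod 13 = 4 ✓, 472 mod 11 = 10 ✓.

x ≡ 472 (mod 572).


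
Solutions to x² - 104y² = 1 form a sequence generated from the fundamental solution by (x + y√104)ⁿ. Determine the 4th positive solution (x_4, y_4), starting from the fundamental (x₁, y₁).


Step 1: Find the fundamental solution (x₁, y₁) of x² - 104y² = 1.
  Expand √104 as a continued fraction. a₀ = ⌊√104⌋ = 10; iterate m_{k+1} = d_k·a_k − m_k, d_{k+1} = (104 − m_{k+1}²)/d_k, a_{k+1} = ⌊(a₀ + m_{k+1})/d_{k+1}⌋ (starting m₀ = 0, d₀ = 1), with convergents p_k = a_k·p_{k-1} + p_{k-2}, q_k = a_k·q_{k-1} + q_{k-2} (p₋₁ = 1, q₋₁ = 0):
  k = 0: a₀ = 10; p₀/q₀ = 10/1; p₀² − 104·q₀² = 100 − 104 = -4.
  k = 1: m = 10, d = 4, a = ⌊(10 + 10)/4⌋ = 5; p/q = (5·10 + 1)/(5·1 + 0) = 51/5; p² − 104·q² = 2601 − 2600 = 1.
  The first convergent with p² − 104·q² = 1 gives the fundamental solution (x₁, y₁) = (51, 5).
Step 2: Apply the recurrence (x_{n+1}, y_{n+1}) = (x₁x_n + 104y₁y_n, x₁y_n + y₁x_n) repeatedly.
  From (x_1, y_1) = (51, 5): x_2 = 51·51 + 104·5·5 = 5201; y_2 = 51·5 + 5·51 = 510.
  From (x_2, y_2) = (5201, 510): x_3 = 51·5201 + 104·5·510 = 530451; y_3 = 51·510 + 5·5201 = 52015.
  From (x_3, y_3) = (530451, 52015): x_4 = 51·530451 + 104·5·52015 = 54100801; y_4 = 51·52015 + 5·530451 = 5305020.
Step 3: Verify x_4² - 104·y_4² = 2926896668841601 - 2926896668841600 = 1 (should be 1). ✓

(x_1, y_1) = (51, 5); (x_4, y_4) = (54100801, 5305020).


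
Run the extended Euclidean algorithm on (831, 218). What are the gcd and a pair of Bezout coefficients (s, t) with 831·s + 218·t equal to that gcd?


Euclidean algorithm on (831, 218) — divide until remainder is 0:
  831 = 3 · 218 + 177
  218 = 1 · 177 + 41
  177 = 4 · 41 + 13
  41 = 3 · 13 + 2
  13 = 6 · 2 + 1
  2 = 2 · 1 + 0
gcd(831, 218) = 1.
Track Bezout coefficients alongside the remainders: start with r₀ = 831 = a·1 + b·0 (s = 1, t = 0) and r₁ = 218 = a·0 + b·1 (s = 0, t = 1); each new remainder r_{k+1} = r_{k-1} − q_k·r_k inherits s_{k+1} = s_{k-1} − q_k·s_k, t_{k+1} = t_{k-1} − q_k·t_k, so r_k = a·s_k + b·t_k at every step:
  q = 3: r = 177, s = 1 − 3·0 = 1, t = 0 − 3·1 = -3  (check: 831·1 + 218·(-3) = 177)
  q = 1: r = 41, s = 0 − 1·1 = -1, t = 1 − 1·(-3) = 4  (check: 831·(-1) + 218·4 = 41)
  q = 4: r = 13, s = 1 − 4·(-1) = 5, t = -3 − 4·4 = -19  (check: 831·5 + 218·(-19) = 13)
  q = 3: r = 2, s = -1 − 3·5 = -16, t = 4 − 3·(-19) = 61  (check: 831·(-16) + 218·61 = 2)
  q = 6: r = 1, s = 5 − 6·(-16) = 101, t = -19 − 6·61 = -385  (check: 831·101 + 218·(-385) = 1)
The row with r = 1 (the gcd) gives the Bezout coefficients s = 101, t = -385.
Result: 831 · (101) + 218 · (-385) = 1.

gcd(831, 218) = 1; s = 101, t = -385 (check: 831·101 + 218·(-385) = 1).


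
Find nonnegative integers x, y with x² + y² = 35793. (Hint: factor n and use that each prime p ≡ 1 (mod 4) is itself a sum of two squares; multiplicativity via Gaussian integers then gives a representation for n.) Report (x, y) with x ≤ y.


Step 1: Factor n = 35793 = 3^2 · 41 · 97.
Step 2: Check the mod-4 condition on each prime factor: 3 ≡ 3 (mod 4), exponent 2 (must be even); 41 ≡ 1 (mod 4), exponent 1; 97 ≡ 1 (mod 4), exponent 1.
All primes ≡ 3 (mod 4) appear to even exponent (or don't appear), so by the two-squares theorem n IS expressible as a sum of two squares.
Step 3: Build a representation. Group n = k² · m with k = 3 and m = 41 · 97 = 3977 (a product of primes ≡ 1 (mod 4)); a representation of m scales to one of n via (k·x)² + (k·y)² = k²(x² + y²). Each prime p ≡ 1 (mod 4) is itself a sum of two squares; find a² by testing p − a² for a perfect square:
  41: 41 − 1² = 40, 41 − 2² = 37, 41 − 3² = 32, 41 − 4² = 25 = 5² ⇒ 41 = 4² + 5².
  97: 97 − 1² = 96, 97 − 2² = 93, 97 − 3² = 88, 97 − 4² = 81 = 9² ⇒ 97 = 4² + 9².
  Combine using the Brahmagupta–Fibonacci identity (a² + b²)(c² + d²) = (ac − bd)² + (ad + bc)² = (ac + bd)² + (ad − bc)²:
  41 · 97 = 3977: from (4² + 5²)(4² + 9²), take (4·4 − 5·9, 4·9 + 5·4) = (16 − 45, 36 + 20) = (-29, 56); dropping signs (only squares matter) gives (29, 56); check 29² + 56² = 841 + 3136 = 3977 ✓.
  Scale by k = 3: (3·29, 3·56) = (87, 168).
Step 4: Order so x ≤ y and verify: 87² + 168² = 7569 + 28224 = 35793 = n. ✓

n = 35793 = 87² + 168² (one valid representation with x ≤ y).


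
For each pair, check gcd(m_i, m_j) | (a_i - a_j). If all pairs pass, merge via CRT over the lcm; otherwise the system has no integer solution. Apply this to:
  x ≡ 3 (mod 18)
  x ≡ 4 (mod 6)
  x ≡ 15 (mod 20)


Moduli 18, 6, 20 are not pairwise coprime, so CRT works modulo lcm(m_i) when all pairwise compatibility conditions hold.
Pairwise compatibility: gcd(m_i, m_j) must divide a_i - a_j for every pair.
Merge one congruence at a time:
  Start: x ≡ 3 (mod 18).
  Combine with x ≡ 4 (mod 6): gcd(18, 6) = 6, and 4 - 3 = 1 is NOT divisible by 6.
    ⇒ system is inconsistent (no integer solution).

No solution (the system is inconsistent).


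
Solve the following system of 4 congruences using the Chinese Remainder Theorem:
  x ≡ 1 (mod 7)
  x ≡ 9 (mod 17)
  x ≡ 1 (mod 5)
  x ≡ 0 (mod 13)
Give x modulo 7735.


Product of moduli M = 7 · 17 · 5 · 13 = 7735.
Merge one congruence at a time:
  Start: x ≡ 1 (mod 7).
  Combine with x ≡ 9 (mod 17); new modulus lcm = 119.
    Write x = 1 + 7·t and substitute into x ≡ 9 (mod 17): 7·t ≡ 9 − 1 = 8 (mod 17).
    The inverse of 7 mod 17 is 5 (since 7·5 = 35 = 2·17 + 1), so t ≡ 5·8 = 40 ≡ 6 (mod 17).
    Then x = 1 + 7·6 = 43, valid modulo lcm(7, 17) = 119: x ≡ 43 (mod 119).
  Combine with x ≡ 1 (mod 5); new modulus lcm = 595.
    Write x = 43 + 119·t and substitute into x ≡ 1 (mod 5): 119·t ≡ 1 − 43 = -42 (mod 5).
    Reduce coefficients mod 5: 4·t ≡ 3 (mod 5).
    The inverse of 4 mod 5 is 4 (since 4·4 = 16 = 3·5 + 1), so t ≡ 4·3 = 12 ≡ 2 (mod 5).
    Then x = 43 + 119·2 = 281, valid modulo lcm(119, 5) = 595: x ≡ 281 (mod 595).
  Combine with x ≡ 0 (mod 13); new modulus lcm = 7735.
    Write x = 281 + 595·t and substitute into x ≡ 0 (mod 13): 595·t ≡ 0 − 281 = -281 (mod 13).
    Reduce coefficients mod 13: 10·t ≡ 5 (mod 13).
    The inverse of 10 mod 13 is 4 (since 10·4 = 40 = 3·13 + 1), so t ≡ 4·5 = 20 ≡ 7 (mod 13).
    Then x = 281 + 595·7 = 4446, valid modulo lcm(595, 13) = 7735: x ≡ 4446 (mod 7735).
Verify against each original: 4446 mod 7 = 1, 4446 mod 17 = 9, 4446 mod 5 = 1, 4446 mod 13 = 0.

x ≡ 4446 (mod 7735).


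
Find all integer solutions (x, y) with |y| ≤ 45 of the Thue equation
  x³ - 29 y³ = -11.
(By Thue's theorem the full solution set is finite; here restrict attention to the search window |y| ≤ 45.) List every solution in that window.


The equation is x³ - 29y³ = -11. For fixed y, x³ = 29·y³ − 11, so a solution requires the RHS to be a perfect cube.
Strategy: iterate y from -45 to 45, compute RHS = 29·y³ − 11, and check whether it is a (positive or negative) perfect cube.
Check small values of y:
  y = 0: RHS = -11 is not a perfect cube.
  y = 1: RHS = 18 is not a perfect cube.
  y = -1: RHS = -40 is not a perfect cube.
  y = 2: RHS = 221 is not a perfect cube.
  y = -2: RHS = -243 is not a perfect cube.
  y = 3: RHS = 772 is not a perfect cube.
  y = -3: RHS = -794 is not a perfect cube.
Continuing the search up to |y| = 45 finds no solutions either.
No (x, y) in the scanned range satisfies the equation.

No integer solutions with |y| ≤ 45.


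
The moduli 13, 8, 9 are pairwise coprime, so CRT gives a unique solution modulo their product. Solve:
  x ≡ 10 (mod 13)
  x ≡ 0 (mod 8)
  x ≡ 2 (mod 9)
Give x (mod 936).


Moduli 13, 8, 9 are pairwise coprime; by CRT there is a unique solution modulo M = 13 · 8 · 9 = 936.
Solve pairwise, accumulating the modulus:
  Start with x ≡ 10 (mod 13).
  Combine with x ≡ 0 (mod 8): since gcd(13, 8) = 1, we get a unique residue mod 104.
    Write x = 10 + 13·t and substitute into x ≡ 0 (mod 8): 13·t ≡ 0 − 10 = -10 (mod 8).
    Reduce coefficients mod 8: 5·t ≡ 6 (mod 8).
    The inverse of 5 mod 8 is 5 (since 5·5 = 25 = 3·8 + 1), so t ≡ 5·6 = 30 ≡ 6 (mod 8).
    Then x = 10 + 13·6 = 88, valid modulo lcm(13, 8) = 104: x ≡ 88 (mod 104).
  Combine with x ≡ 2 (mod 9): since gcd(104, 9) = 1, we get a unique residue mod 936.
    Write x = 88 + 104·t and substitute into x ≡ 2 (mod 9): 104·t ≡ 2 − 88 = -86 (mod 9).
    Reduce coefficients mod 9: 5·t ≡ 4 (mod 9).
    The inverse of 5 mod 9 is 2 (since 5·2 = 10 = 1·9 + 1), so t ≡ 2·4 = 8 ≡ 8 (mod 9).
    Then x = 88 + 104·8 = 920, valid modulo lcm(104, 9) = 936: x ≡ 920 (mod 936).
Verify: 920 mod 13 = 10 ✓, 920 mod 8 = 0 ✓, 920 mod 9 = 2 ✓.

x ≡ 920 (mod 936).


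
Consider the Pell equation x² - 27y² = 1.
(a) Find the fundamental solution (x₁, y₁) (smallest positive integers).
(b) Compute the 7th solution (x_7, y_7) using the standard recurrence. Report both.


Step 1: Find the fundamental solution (x₁, y₁) of x² - 27y² = 1.
  Expand √27 as a continued fraction. a₀ = ⌊√27⌋ = 5; iterate m_{k+1} = d_k·a_k − m_k, d_{k+1} = (27 − m_{k+1}²)/d_k, a_{k+1} = ⌊(a₀ + m_{k+1})/d_{k+1}⌋ (starting m₀ = 0, d₀ = 1), with convergents p_k = a_k·p_{k-1} + p_{k-2}, q_k = a_k·q_{k-1} + q_{k-2} (p₋₁ = 1, q₋₁ = 0):
  k = 0: a₀ = 5; p₀/q₀ = 5/1; p₀² − 27·q₀² = 25 − 27 = -2.
  k = 1: m = 5, d = 2, a = ⌊(5 + 5)/2⌋ = 5; p/q = (5·5 + 1)/(5·1 + 0) = 26/5; p² − 27·q² = 676 − 675 = 1.
  The first convergent with p² − 27·q² = 1 gives the fundamental solution (x₁, y₁) = (26, 5).
Step 2: Apply the recurrence (x_{n+1}, y_{n+1}) = (x₁x_n + 27y₁y_n, x₁y_n + y₁x_n) repeatedly.
  From (x_1, y_1) = (26, 5): x_2 = 26·26 + 27·5·5 = 1351; y_2 = 26·5 + 5·26 = 260.
  From (x_2, y_2) = (1351, 260): x_3 = 26·1351 + 27·5·260 = 70226; y_3 = 26·260 + 5·1351 = 13515.
  From (x_3, y_3) = (70226, 13515): x_4 = 26·70226 + 27·5·13515 = 3650401; y_4 = 26·13515 + 5·70226 = 702520.
  From (x_4, y_4) = (3650401, 702520): x_5 = 26·3650401 + 27·5·702520 = 189750626; y_5 = 26·702520 + 5·3650401 = 36517525.
  From (x_5, y_5) = (189750626, 36517525): x_6 = 26·189750626 + 27·5·36517525 = 9863382151; y_6 = 26·36517525 + 5·189750626 = 1898208780.
  From (x_6, y_6) = (9863382151, 1898208780): x_7 = 26·9863382151 + 27·5·1898208780 = 512706121226; y_7 = 26·1898208780 + 5·9863382151 = 98670339035.
Step 3: Verify x_7² - 27·y_7² = 262867566742609807743076 - 262867566742609807743075 = 1 (should be 1). ✓

(x_1, y_1) = (26, 5); (x_7, y_7) = (512706121226, 98670339035).
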